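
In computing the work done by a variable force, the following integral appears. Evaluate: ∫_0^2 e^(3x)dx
Antiderivative: (1/3)e^(3x)
Evaluate: (1/3)(e^6-1)

Answer: (e^6-1)/3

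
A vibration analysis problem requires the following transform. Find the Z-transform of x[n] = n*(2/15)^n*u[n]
Using the property Z{n * a^n * u[n]}=az/(z-a)^2
With a=2/15: X(z)=(2/15)z/(z - 2/15)^2, |z| > 2/15

Answer: (2/15)z/(z - 2/15)^2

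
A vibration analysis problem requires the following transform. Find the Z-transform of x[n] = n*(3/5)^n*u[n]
Using the property Z{n*a^n*u[n]} = az/(z-a)^2
With a = 3/5: X(z) = (3/5)z/(z - 3/5)^2, |z| > 3/5

Answer: (3/5)z/(z - 3/5)^2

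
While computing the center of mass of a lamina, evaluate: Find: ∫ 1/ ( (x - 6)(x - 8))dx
Partial fractions: 1/((x-6)(x-8))=A/(x-6) + B/(x-8)
A=-1/2, B=1/2
∫ [-1/2· 1/(x-6) + 1/2· 1/(x-8)] dx
=(1/2)[ln|x-8| - ln|x-6|] + C

Answer: (1/2)·ln|(x-8)/(x-6)| + C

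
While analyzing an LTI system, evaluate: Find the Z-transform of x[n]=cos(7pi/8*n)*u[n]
Z{cos(w0 * n) * u[n]}=z(z - cos(w0))/(z^2-2z * cos(w0)+1)
With w0=7pi/8: X(z)=z(z - cos(7pi/8))/(z^2-2z * cos(7pi/8)+1)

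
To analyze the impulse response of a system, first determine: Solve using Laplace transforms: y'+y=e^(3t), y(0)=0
Take L: sY - 0+Y = 1/(s-3)
Y(s+1) = 1/(s-3)+0
Y = 1/((s-3)(s+1))+0/(s+1)
Partial fractions: 1/((s-3)(s+1)) = (1/4)/(s-3) - (1/4)/(s+1)
So Y = (1/4)/(s-3) - (1/4)/(s+1)
Inverse Laplace transform (L^(-1){1/(s-3)} = e^(3t), L^(-1){1/(s+1)} = e^(-t)):

Answer: y(t) = (1/4)·e^(3t) - (1/4)·e^(-t)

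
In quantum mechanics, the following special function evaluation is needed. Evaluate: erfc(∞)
erfc(x)=1 - erf(x); erfc(∞)=1 - erf(∞)=1-1=0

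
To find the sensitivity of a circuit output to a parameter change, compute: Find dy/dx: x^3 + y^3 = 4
Differentiate: 3x^2+3y^2·(dy/dx)=0
dy/dx=-3x^2/(3y^2)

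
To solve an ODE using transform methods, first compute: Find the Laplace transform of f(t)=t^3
L{t^n} = n!/s^(n + 1)
L{t^3} = 3!/s^4 = 6/s^4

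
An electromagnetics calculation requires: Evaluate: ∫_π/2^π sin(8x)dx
Antiderivative: -cos(8x)/8
Evaluate at bounds: [-cos(8·π)/8] - [-cos(8·π/2)/8]
= (-(1) + (1))/8 = 0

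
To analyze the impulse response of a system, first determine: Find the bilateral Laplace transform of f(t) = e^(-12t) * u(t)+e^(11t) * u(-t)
For e^(-12t) * u(t): L = 1/(s + 12), Re(s) > -12
For e^(11t) * u(-t): L = -1/(s-11), Re(s) < 11
Combined: F(s) = 1/(s + 12) - 1/(s-11), -12 < Re(s) < 11

Answer: 1/(s + 12) - 1/(s-11), ROC: -12 < Re(s) < 11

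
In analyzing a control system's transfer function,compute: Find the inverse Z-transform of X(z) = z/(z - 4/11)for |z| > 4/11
Standard pair: z/(z-a) <-> a^n * u[n] for causal signals
With a=4/11: x[n]=(4/11)^n * u[n]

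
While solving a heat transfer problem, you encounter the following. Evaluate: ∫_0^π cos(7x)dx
Antiderivative: sin(7x)/7
Evaluate at bounds: [sin(7·π)/7] - [sin(7·0)/7]
=((0) - (0))/7=0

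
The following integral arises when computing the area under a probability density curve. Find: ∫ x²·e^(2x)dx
Integration by parts twice:
First: u=x², dv=e^(2x) dx => x²e^(2x)/2 - (2/2)∫ xe^(2x) dx
Second (∫ xe^(2x) dx): xe^(2x)/2 - e^(2x)/4
Combining: e^(2x)(x²/2-2x/4+2/8)+C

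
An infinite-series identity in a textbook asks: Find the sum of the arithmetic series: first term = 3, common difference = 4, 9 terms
Last term: a_n=3+(9-1)·4=35
Sum=n(a_1+a_n)/2=9(3+35)/2=171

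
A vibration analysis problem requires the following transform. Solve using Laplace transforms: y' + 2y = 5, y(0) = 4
Take L of both sides: sY(s)-4+2Y(s)=5/s
Y(s)(s+2)=5/s+4
Y(s)=5/(s(s+2))+4/(s+2)
Partial fractions: 5/(s(s+2))=(5/2)/s - (5/2)/(s+2)
So Y(s)=(5/2)/s+(3/2)/(s+2)
Inverse transform (L^(-1){1/s}=1, L^(-1){1/(s+2)}=e^(-2t)):

Answer: y(t)=5/2+(3/2)·e^(-2t)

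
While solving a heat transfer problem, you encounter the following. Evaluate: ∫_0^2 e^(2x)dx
Antiderivative: (1/2)e^(2x)
Evaluate: (1/2)(e^4-1)

Answer: (e^4-1)/2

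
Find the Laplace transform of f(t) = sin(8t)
L{sin(wt)}=w/(s²+w²)
L{sin(8t)}=8/(s²+64)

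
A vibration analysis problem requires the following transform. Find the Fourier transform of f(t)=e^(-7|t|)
Using the standard pair: F{e^(-a|t|)} = 2a/(a^2+omega^2)
With a = 7: F(omega) = 14/(49+omega^2)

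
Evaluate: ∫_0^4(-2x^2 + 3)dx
Step 1: Find antiderivative F(x)=(-2/3)x^3 + 3x
Step 2: F(4) - F(0)=-92/3 - (0)=-92/3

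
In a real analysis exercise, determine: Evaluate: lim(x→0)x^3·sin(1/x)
Squeeze theorem: -|x^3| ≤ x^3·sin(1/x) ≤ |x^3|
Since x^3 → 0 as x → 0, by squeeze theorem the limit is 0

Answer: 0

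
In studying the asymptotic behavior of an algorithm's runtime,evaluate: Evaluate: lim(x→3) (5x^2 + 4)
Polynomial is continuous, so substitute x = 3:
5·3^2+4 = 49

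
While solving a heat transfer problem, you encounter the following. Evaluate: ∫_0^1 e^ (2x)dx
Antiderivative: (1/2)e^(2x)
Evaluate: (1/2)(e^2 - 1)

Answer: (e^2 - 1)/2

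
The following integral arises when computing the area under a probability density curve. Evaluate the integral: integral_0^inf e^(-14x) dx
integral_0^inf e^(-14x) dx = [-1/14*e^(-14x)]_0^inf
= 0 - (-1/14) = 1/14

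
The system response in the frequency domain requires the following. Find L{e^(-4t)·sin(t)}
First shifting: L{e^(at)f(t)}=F(s-a)
L{sin(t)}=1/(s² + 1)
Shift: 1/((s + 4)² + 1)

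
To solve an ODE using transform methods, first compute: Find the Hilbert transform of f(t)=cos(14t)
The Hilbert transform shifts each frequency component by -pi/2.
H{cos(wt)} = sin(wt)
With w = 14: H{cos(14t)} = sin(14t)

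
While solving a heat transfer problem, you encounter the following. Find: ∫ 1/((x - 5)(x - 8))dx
Partial fractions: 1/((x-5)(x-8))=A/(x-5) + B/(x-8)
A=-1/3, B=1/3
∫ [-1/3· 1/(x-5) + 1/3· 1/(x-8)] dx
=(1/3)[ln|x-8| - ln|x-5|] + C

Answer: (1/3)·ln|(x-8)/(x-5)| + C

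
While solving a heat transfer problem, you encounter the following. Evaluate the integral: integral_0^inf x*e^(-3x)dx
This is a Gamma integral. Substitute u=3x (du=3 dx):
integral_0^inf x * e^(-3x) dx=(1/3^2) integral_0^inf u^1 * e^(-u) du
=Gamma(2)/3^2=1!/3^2=1/9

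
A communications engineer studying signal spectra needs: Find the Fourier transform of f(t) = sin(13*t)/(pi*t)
sin(W*t)/(pi*t)=(W/pi)*sinc(W*t/pi) is the impulse response of the ideal low-pass filter with cutoff W (here W=13).
Its Fourier transform is a rectangular function:
F(omega)=1 for |omega| < 13, 0 otherwise

Answer: rect(omega/26) [i.e., 1 for |omega| < 13, 0 otherwise]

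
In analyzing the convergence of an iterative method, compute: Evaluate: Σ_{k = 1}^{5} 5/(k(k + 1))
Partial fractions: 5/(k(k+1))=5/k - 5/(k+1)
Telescoping sum: 5(1-1/6)=5·5/6

Answer: 25/6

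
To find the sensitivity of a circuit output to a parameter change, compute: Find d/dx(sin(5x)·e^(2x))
Product rule: (fg)'=f'g+fg'
f=sin(5x), f'=5·cos(5x)
g=e^(2x), g'=2·e^(2x)

Answer: 5·cos(5x)·e^(2x)+2·sin(5x)·e^(2x)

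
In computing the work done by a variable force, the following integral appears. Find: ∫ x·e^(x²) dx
Let u=x², du=2x dx
∫ (1/2)e^u du=e^u/2 + C

Answer: e^(x²)/2 + C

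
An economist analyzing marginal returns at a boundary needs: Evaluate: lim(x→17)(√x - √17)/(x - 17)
Multiply by conjugate (√x+√17)/(√x+√17):
=(x - 17)/((x - 17)(√x+√17))=1/(√x+√17)
As x → 17: 1/(2√17)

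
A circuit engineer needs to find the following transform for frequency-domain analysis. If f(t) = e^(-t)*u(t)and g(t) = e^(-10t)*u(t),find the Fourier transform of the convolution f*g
By the convolution theorem: F{f*g}=F(omega)*G(omega)
F(omega)=1/(1+j*omega), G(omega)=1/(10+j*omega)
F{f*g}=1/((1+j*omega)(10+j*omega))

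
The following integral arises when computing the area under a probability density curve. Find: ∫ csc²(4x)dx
Since d/dx[-cot(4x)] = 4csc²(4x), integral = -cot(4x)/4+C

Answer: (-1/4)cot(4x)+C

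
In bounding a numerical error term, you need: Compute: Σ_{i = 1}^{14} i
Using formula: Σ i^1=n(n+1)/2=14·15/2=105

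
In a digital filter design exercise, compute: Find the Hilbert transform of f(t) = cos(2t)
The Hilbert transform shifts each frequency component by -pi/2.
H{cos(wt)} = sin(wt)
With w = 2: H{cos(2t)} = sin(2t)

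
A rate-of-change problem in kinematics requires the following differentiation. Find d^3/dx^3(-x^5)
Apply power rule 3 times:
d^1: -5x^4
d^2: -20x^3
d^3: -60x^2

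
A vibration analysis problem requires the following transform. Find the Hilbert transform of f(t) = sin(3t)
The Hilbert transform shifts each frequency component by -pi/2.
H{sin(wt)} = -cos(wt)
With w = 3: H{sin(3t)} = -cos(3t)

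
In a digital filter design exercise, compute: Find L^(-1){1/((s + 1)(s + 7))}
Partial fractions: 1/((s+1)(s+7))=A/(s+1)+B/(s+7)
Cover-up: A=1/(s+7)|_{s=-1}=1/6; B=1/(s+1)|_{s=-7}=-1/6
L^(-1)=(1/6)e^(-t) - (1/6)e^(-7t)

Answer: (1/6)(e^(-t) - e^(-7t))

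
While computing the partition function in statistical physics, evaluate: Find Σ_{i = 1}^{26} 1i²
=1·n(n+1)(2n+1)/6=1·26·27·53/6=6201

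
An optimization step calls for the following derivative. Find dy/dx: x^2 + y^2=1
Differentiate: 2x+2y·(dy/dx)=0
dy/dx=-2x/(2y)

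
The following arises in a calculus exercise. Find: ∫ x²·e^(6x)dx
Integration by parts twice:
First: u=x², dv=e^(6x) dx => x²e^(6x)/6 - (2/6)∫ xe^(6x) dx
Second (∫ xe^(6x) dx): xe^(6x)/6 - e^(6x)/36
Combining: e^(6x)(x²/6-2x/36+2/216)+C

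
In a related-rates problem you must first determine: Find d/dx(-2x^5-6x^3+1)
Power rule: d/dx(ax^n)=n·a·x^(n-1)
Term by term: -10·x^4 - 18·x^2

Answer: -10x^4 - 18x^2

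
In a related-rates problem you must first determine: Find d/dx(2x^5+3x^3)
Power rule: d/dx(ax^n)=n·a·x^(n-1)
Term by term: 10·x^4+9·x^2

Answer: 10x^4+9x^2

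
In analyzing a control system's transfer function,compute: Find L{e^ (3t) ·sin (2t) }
First shifting: L{e^(at)f(t)}=F(s-a)
L{sin(2t)}=2/(s²+4)
Shift: 2/((s-3)²+4)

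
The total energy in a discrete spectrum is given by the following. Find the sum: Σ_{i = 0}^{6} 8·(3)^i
Geometric series: S=a(1 - r^n)/(1 - r)
a=8, r=3, n=7
S=8(1 - 2187)/-2=8744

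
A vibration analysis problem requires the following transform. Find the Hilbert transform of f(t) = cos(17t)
The Hilbert transform shifts each frequency component by -pi/2.
H{cos(wt)}=sin(wt)
With w=17: H{cos(17t)}=sin(17t)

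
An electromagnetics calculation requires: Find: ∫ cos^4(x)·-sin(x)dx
Let u = cos(x), du = -sin(x) dx
∫ u^4 du = u^5/5+C

Answer: cos^5(x)/5+C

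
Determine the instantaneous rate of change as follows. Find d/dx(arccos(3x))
d/dx[arccos(u)] = -u'/√(1-u²), u = 3x, u' = 3

Answer: -3/√(1 - 9x²)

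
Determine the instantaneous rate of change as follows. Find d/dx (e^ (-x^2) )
Chain rule: d/dx[e^u] = e^u · u' where u = -x^2
u' = -2x

Answer: -2x·e^(-x^2)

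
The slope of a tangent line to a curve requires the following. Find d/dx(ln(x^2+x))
Chain rule: d/dx[ln(u)] = u'/u where u = x^2 + x
u' = 2x + 1

Answer: (2x + 1)/(x^2 + x)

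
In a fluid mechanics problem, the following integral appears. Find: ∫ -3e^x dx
Since d/dx[e^x] = +e^x, we get -3e^x+C

Answer: -3e^x+C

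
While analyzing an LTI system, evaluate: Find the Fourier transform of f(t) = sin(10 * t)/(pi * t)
sin(W * t)/(pi * t) = (W/pi) * sinc(W * t/pi) is the impulse response of the ideal low-pass filter with cutoff W (here W = 10).
Its Fourier transform is a rectangular function:
F(omega) = 1 for |omega| < 10, 0 otherwise

Answer: rect(omega/20) [i.e., 1 for |omega| < 10, 0 otherwise]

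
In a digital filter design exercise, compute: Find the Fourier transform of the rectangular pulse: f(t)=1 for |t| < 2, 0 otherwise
F(omega) = integral from -2 to 2 of e^(-j*omega*t) dt
= 2*sin(2*omega)/omega = 4*sinc(2*omega/pi)

Answer: 2*sin(2*omega)/omega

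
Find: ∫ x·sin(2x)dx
By parts: u=x, dv=sin(2x) dx
du=dx, v=-cos(2x)/2
=-x·cos(2x)/2 + sin(2x)/2² + C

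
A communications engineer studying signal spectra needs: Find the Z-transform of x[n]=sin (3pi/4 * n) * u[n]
Z{sin(w0 * n) * u[n]}=z * sin(w0)/(z^2-2z * cos(w0)+1)
With w0=3pi/4: X(z)=z * sin(3pi/4)/(z^2-2z * cos(3pi/4)+1)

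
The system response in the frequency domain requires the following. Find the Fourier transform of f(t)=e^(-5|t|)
Using the standard pair: F{e^(-a|t|)}=2a/(a^2 + omega^2)
With a=5: F(omega)=10/(25 + omega^2)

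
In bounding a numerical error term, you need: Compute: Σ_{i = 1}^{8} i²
Using formula: Σ i^2 = n(n+1)(2n+1)/6 = 8·9·17/6 = 204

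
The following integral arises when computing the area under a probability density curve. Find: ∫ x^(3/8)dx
Power rule: ∫ x^(3/8) dx=x^(11/8)/(11/8)+C

Answer: (8/11)·x^(11/8)+C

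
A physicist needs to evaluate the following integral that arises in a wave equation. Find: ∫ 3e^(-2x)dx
Since d/dx[e^(-2x)] = -2e^(-2x), we get -3/2 e^(-2x) + C

Answer: (-3/2)e^(-2x) + C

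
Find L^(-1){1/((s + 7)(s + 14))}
Partial fractions: 1/((s + 7)(s + 14)) = A/(s + 7) + B/(s + 14)
Cover-up: A = 1/(s + 14)|_{s = -7} = 1/7; B = 1/(s + 7)|_{s = -14} = -1/7
L^(-1) = (1/7)e^(-7t) - (1/7)e^(-14t)

Answer: (1/7)(e^(-7t) - e^(-14t))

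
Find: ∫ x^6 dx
Using power rule: ∫ x^6 dx=1/7 x^7 + C=(1/7)x^7 + C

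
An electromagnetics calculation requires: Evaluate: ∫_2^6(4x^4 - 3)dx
Step 1: Find antiderivative F(x) = (4/5)x^5 - 3x
Step 2: F(6) - F(2) = 31014/5 - (98/5) = 30916/5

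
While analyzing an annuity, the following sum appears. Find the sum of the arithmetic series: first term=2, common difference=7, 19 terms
Last term: a_n = 2 + (19 - 1)·7 = 128
Sum = n(a_1 + a_n)/2 = 19(2 + 128)/2 = 1235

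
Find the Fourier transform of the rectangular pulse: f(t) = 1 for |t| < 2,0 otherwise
F(omega) = integral from -2 to 2 of e^(-j * omega * t) dt
= 2 * sin(2 * omega)/omega = 4 * sinc(2 * omega/pi)

Answer: 2 * sin(2 * omega)/omega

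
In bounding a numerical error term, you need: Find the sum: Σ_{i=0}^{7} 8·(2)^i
Geometric series: S = a(1 - r^n)/(1 - r)
a = 8, r = 2, n = 8
S = 8(1 - 256)/-1 = 2040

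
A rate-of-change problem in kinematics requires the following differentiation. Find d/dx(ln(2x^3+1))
Chain rule: d/dx[ln(u)] = u'/u where u = 2x^3 + 1
u' = 6x^2

Answer: (6x^2)/(2x^3 + 1)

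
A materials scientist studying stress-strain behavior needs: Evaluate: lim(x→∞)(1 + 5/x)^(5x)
Rewrite as [(1+5/x)^x]^5.
lim(1+5/x)^x = e^5, so limit = (e^5)^5 = e^25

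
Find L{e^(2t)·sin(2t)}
First shifting: L{e^(at)f(t)}=F(s-a)
L{sin(2t)}=2/(s² + 4)
Shift: 2/((s-2)² + 4)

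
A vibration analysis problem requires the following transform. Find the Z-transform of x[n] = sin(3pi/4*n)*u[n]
Z{sin(w0 * n) * u[n]}=z * sin(w0)/(z^2-2z * cos(w0)+1)
With w0=3pi/4: X(z)=z * sin(3pi/4)/(z^2-2z * cos(3pi/4)+1)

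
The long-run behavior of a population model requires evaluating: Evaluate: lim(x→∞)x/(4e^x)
Apply L'Hôpital 1 times (∞/∞ each time):
Eventually get 1!/(4e^x) → 0

Answer: 0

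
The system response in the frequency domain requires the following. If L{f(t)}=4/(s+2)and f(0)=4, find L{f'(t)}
L{f'(t)} = s·F(s) - f(0) = 4s/(s + 2) - 4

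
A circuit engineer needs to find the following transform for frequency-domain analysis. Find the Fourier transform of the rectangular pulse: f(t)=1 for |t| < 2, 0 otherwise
F(omega)=integral from -2 to 2 of e^(-j * omega * t) dt
=2 * sin(2 * omega)/omega=4 * sinc(2 * omega/pi)

Answer: 2 * sin(2 * omega)/omega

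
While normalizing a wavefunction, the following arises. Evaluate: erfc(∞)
erfc(x)=1 - erf(x); erfc(∞)=1 - erf(∞)=1 - 1=0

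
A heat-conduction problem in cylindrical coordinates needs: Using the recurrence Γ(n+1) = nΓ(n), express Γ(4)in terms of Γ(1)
Γ(4) = 3Γ(3) = 3·2Γ(2) = ... = 3!·Γ(1) = 6·Γ(1)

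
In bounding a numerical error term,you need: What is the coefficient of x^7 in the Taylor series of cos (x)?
cos(x) has only even powers. Coefficient of x^7 = 0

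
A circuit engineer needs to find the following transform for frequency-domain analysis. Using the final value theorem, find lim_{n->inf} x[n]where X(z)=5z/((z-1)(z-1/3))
Final value theorem: lim x[n] = lim_{z->1} (z-1) * X(z)
(z-1) * X(z) = 5z/(z-1/3)
As z->1: 5/(1 - 1/3) = 5/(2/3) = 15/2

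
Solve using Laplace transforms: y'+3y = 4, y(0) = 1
Take L of both sides: sY(s) - 1 + 3Y(s)=4/s
Y(s)(s + 3)=4/s + 1
Y(s)=4/(s(s + 3)) + 1/(s + 3)
Partial fractions: 4/(s(s + 3))=(4/3)/s - (4/3)/(s + 3)
So Y(s)=(4/3)/s - (1/3)/(s + 3)
Inverse transform (L^(-1){1/s}=1, L^(-1){1/(s + 3)}=e^(-3t)):

Answer: y(t)=4/3 - (1/3)·e^(-3t)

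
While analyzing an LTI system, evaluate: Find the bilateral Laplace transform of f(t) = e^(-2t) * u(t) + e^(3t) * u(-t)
For e^(-2t)*u(t): L = 1/(s + 2), Re(s) > -2
For e^(3t)*u(-t): L = -1/(s-3), Re(s) < 3
Combined: F(s) = 1/(s + 2) - 1/(s-3), -2 < Re(s) < 3

Answer: 1/(s + 2) - 1/(s-3), ROC: -2 < Re(s) < 3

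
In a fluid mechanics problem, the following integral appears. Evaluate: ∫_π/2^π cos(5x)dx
Antiderivative: sin(5x)/5
Evaluate at bounds: [sin(5·π)/5] - [sin(5·π/2)/5]
= ((0) - (1))/5 = -1/5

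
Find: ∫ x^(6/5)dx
Power rule: ∫ x^(6/5) dx = x^(11/5)/(11/5)+C

Answer: (5/11)·x^(11/5)+C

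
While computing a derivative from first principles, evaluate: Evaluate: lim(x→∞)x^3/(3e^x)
Apply L'Hôpital 3 times (∞/∞ each time):
Eventually get 3!/(3e^x) → 0

Answer: 0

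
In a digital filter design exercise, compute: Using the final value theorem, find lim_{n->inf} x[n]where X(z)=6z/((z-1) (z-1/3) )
Final value theorem: lim x[n] = lim_{z->1} (z-1) * X(z)
(z-1) * X(z) = 6z/(z-1/3)
As z->1: 6/(1-1/3) = 6/(2/3) = 9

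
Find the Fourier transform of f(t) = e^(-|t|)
Using the standard pair: F{e^(-a|t|)}=2a/(a^2+omega^2)
With a=1: F(omega)=2/(1+omega^2)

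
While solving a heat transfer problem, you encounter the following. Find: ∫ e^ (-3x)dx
Since d/dx[e^(-3x)]=-3e^(-3x), we get -1/3 e^(-3x)+C

Answer: (-1/3)e^(-3x)+C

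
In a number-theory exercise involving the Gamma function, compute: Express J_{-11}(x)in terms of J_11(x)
For integer n: J_{-n}(x) = (-1)^n J_n(x)
With n = 11: J_{-11}(x) = (-1)^11 J_11(x) = -J_11(x)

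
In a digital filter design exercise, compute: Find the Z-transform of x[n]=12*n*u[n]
Z{n * u[n]}=z/(z-1)^2
By linearity: Z{12 * n * u[n]}=12z/(z-1)^2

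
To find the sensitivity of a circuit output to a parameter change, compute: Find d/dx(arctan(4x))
d/dx[arctan(u)] = u'/(1+u²), u = 4x, u' = 4

Answer: 4/(1+16x²)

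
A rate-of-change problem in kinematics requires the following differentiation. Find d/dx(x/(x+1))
Quotient rule: (f/g)' = (f'g - fg')/g²
f = x, f' = 1
g = x+1, g' = 1

Answer: (1·(x+1) - x)/(x+1)²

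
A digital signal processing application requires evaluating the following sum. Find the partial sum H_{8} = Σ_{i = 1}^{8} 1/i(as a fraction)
H_8 = 1+1/2+1/3+...+1/8
= 761/280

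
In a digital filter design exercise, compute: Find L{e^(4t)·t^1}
First shifting: L{e^(at)f(t)}=F(s-a)
L{t^1}=1/s^2
Shift s → s-4: 1/(s-4)^2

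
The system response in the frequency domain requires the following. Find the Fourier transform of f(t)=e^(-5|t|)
Using the standard pair: F{e^(-a|t|)}=2a/(a^2+omega^2)
With a=5: F(omega)=10/(25+omega^2)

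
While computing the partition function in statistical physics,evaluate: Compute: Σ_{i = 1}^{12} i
Using formula: Σ i^1 = n(n+1)/2 = 12·13/2 = 78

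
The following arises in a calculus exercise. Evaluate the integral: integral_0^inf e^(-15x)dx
integral_0^inf e^(-15x) dx=[-1/15 * e^(-15x)]_0^inf
=0 - (-1/15)=1/15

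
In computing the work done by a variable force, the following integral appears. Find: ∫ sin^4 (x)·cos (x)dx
Let u=sin(x), du=cos(x) dx
∫ u^4 du=u^5/5 + C

Answer: sin^5(x)/5 + C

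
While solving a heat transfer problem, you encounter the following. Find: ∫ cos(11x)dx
Using substitution u=11x: ∫ cos(u) du/11=sin(u)/11 + C

Answer: (1/11)sin(11x) + C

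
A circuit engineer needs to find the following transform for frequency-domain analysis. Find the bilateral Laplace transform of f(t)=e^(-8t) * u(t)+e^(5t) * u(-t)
For e^(-8t)*u(t): L = 1/(s + 8), Re(s) > -8
For e^(5t)*u(-t): L = -1/(s-5), Re(s) < 5
Combined: F(s) = 1/(s + 8) - 1/(s-5), -8 < Re(s) < 5

Answer: 1/(s + 8) - 1/(s-5), ROC: -8 < Re(s) < 5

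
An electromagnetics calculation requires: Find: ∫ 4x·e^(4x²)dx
Let u = 4x², du = 8x dx
∫ (1/2)e^u du = e^u/2+C

Answer: e^(4x²)/2+C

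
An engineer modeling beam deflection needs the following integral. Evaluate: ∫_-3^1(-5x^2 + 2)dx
Step 1: Find antiderivative F(x)=(-5/3)x^3+2x
Step 2: F(1) - F(-3)=1/3 - (39)=-116/3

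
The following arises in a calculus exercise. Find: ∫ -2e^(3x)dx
Since d/dx[e^(3x)]=3e^(3x), we get -2/3 e^(3x)+C

Answer: (-2/3)e^(3x)+C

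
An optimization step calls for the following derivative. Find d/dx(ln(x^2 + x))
Chain rule: d/dx[ln(u)] = u'/u where u = x^2 + x
u' = 2x + 1

Answer: (2x + 1)/(x^2 + x)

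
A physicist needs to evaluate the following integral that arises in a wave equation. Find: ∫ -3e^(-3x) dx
Since d/dx[e^(-3x)] = -3e^(-3x), we get 1 e^(-3x) + C

Answer: e^(-3x) + C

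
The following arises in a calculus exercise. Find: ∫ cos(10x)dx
Using substitution u = 10x: ∫ cos(u) du/10 = sin(u)/10 + C

Answer: (1/10)sin(10x) + C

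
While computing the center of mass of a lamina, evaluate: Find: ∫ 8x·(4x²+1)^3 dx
Let u = 4x² + 1, du = 8x dx
∫ u^3 du = u^4/4 + C

Answer: (4x² + 1)^4/4 + C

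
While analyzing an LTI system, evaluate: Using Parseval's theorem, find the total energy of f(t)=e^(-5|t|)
Parseval's theorem: E = integral |f(t)|^2 dt = (1/2pi) integral |F(omega)|^2 domega
E = integral_{-inf}^{inf} e^(-10|t|) dt = 2*integral_0^inf e^(-10t) dt = 2/(2*5) = 1/5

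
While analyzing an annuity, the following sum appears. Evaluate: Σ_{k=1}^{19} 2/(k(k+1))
Partial fractions: 2/(k(k + 1)) = 2/k - 2/(k + 1)
Telescoping sum: 2(1 - 1/20) = 2·19/20

Answer: 19/10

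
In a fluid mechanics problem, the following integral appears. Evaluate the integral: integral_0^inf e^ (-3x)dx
integral_0^inf e^(-3x) dx = [-1/3*e^(-3x)]_0^inf
= 0 - (-1/3) = 1/3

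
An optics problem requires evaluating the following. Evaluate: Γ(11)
Γ(n) = (n-1)! for positive integers
Γ(11) = 10! = 3628800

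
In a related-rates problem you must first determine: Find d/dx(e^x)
Chain rule: d/dx[e^u]=e^u · u' where u=x
u'=1

Answer: 1·e^x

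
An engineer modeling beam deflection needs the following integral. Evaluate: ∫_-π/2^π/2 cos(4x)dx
Antiderivative: sin(4x)/4
Evaluate at bounds: [sin(4·π/2)/4] - [sin(4·-π/2)/4]
= ((0) - (0))/4 = 0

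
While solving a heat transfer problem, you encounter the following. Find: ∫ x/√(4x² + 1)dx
Let u = 4x² + 1, du = 8x dx
∫ (1/8)·u^(-1/2) du = √u/4 + C

Answer: √(4x² + 1)/4 + C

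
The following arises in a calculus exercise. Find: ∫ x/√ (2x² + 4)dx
Let u = 2x² + 4, du = 4x dx
∫ (1/4)·u^(-1/2) du = √u/2 + C

Answer: √(2x² + 4)/2 + C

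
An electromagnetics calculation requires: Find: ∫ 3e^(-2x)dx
Since d/dx[e^(-2x)] = -2e^(-2x), we get -3/2 e^(-2x)+C

Answer: (-3/2)e^(-2x)+C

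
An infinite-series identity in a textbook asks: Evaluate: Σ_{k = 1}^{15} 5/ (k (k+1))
Partial fractions: 5/(k(k + 1))=5/k - 5/(k + 1)
Telescoping sum: 5(1 - 1/16)=5·15/16

Answer: 75/16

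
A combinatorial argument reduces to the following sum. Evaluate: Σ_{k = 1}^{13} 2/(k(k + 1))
Partial fractions: 2/(k(k + 1)) = 2/k - 2/(k + 1)
Telescoping sum: 2(1 - 1/14) = 2·13/14

Answer: 13/7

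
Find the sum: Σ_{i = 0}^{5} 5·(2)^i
Geometric series: S = a(1 - r^n)/(1 - r)
a = 5, r = 2, n = 6
S = 5(1-64)/-1 = 315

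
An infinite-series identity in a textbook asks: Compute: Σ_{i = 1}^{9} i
Using formula: Σ i^1=n(n + 1)/2=9·10/2=45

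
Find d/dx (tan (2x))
Chain rule: d/dx[tan(u)]=sec²(u)·u' where u=2x
u'=2

Answer: 2·sec²(2x)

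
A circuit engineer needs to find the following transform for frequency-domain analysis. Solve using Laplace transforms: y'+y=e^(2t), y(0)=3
Take L: sY - 3 + Y = 1/(s-2)
Y(s + 1) = 1/(s-2) + 3
Y = 1/((s-2)(s + 1)) + 3/(s + 1)
Partial fractions: 1/((s-2)(s + 1)) = (1/3)/(s-2) - (1/3)/(s + 1)
So Y = (1/3)/(s-2) + (8/3)/(s + 1)
Inverse Laplace transform (L^(-1){1/(s-2)} = e^(2t), L^(-1){1/(s + 1)} = e^(-t)):

Answer: y(t) = (1/3)·e^(2t) + (8/3)·e^(-t)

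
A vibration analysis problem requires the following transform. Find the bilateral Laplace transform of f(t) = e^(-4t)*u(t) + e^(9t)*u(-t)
For e^(-4t)*u(t): L = 1/(s + 4), Re(s) > -4
For e^(9t)*u(-t): L = -1/(s-9), Re(s) < 9
Combined: F(s) = 1/(s + 4) - 1/(s-9), -4 < Re(s) < 9

Answer: 1/(s + 4) - 1/(s-9), ROC: -4 < Re(s) < 9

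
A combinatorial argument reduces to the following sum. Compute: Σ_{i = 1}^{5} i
Using formula: Σ i^1 = n(n + 1)/2 = 5·6/2 = 15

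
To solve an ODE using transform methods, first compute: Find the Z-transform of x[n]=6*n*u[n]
Z{n * u[n]} = z/(z-1)^2
By linearity: Z{6 * n * u[n]} = 6z/(z-1)^2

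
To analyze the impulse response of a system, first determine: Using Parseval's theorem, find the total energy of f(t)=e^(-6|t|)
Parseval's theorem: E=integral |f(t)|^2 dt=(1/2pi) integral |F(omega)|^2 domega
E=integral_{-inf}^{inf} e^(-12|t|) dt=2 * integral_0^inf e^(-12t) dt=2/(2 * 6)=1/6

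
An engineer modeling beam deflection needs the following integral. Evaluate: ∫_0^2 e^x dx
Antiderivative: e^x
Evaluate: (e^2-1)

Answer: e^2-1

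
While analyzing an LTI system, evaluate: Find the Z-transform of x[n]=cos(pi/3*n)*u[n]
Z{cos(w0 * n) * u[n]}=z(z - cos(w0))/(z^2 - 2z * cos(w0) + 1)
With w0=pi/3: X(z)=z(z - cos(pi/3))/(z^2 - 2z * cos(pi/3) + 1)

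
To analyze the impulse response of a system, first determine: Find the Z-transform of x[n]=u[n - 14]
Using the time-shift property: Z{u[n-14]} = z^(-14)*z/(z-1)
= z^(-13)/(z-1)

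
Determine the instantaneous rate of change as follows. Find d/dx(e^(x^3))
Chain rule: d/dx[e^u] = e^u · u' where u = x^3
u' = 3x^2

Answer: 3x^2·e^(x^3)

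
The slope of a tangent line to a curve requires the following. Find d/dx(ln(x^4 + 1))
Chain rule: d/dx[ln(u)] = u'/u where u = x^4 + 1
u' = 4x^3

Answer: (4x^3)/(x^4 + 1)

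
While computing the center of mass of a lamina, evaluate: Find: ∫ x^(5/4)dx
Power rule: ∫ x^(5/4) dx=x^(9/4)/(9/4)+C

Answer: (4/9)·x^(9/4)+C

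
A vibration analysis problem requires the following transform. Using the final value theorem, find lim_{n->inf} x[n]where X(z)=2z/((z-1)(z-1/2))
Final value theorem: lim x[n]=lim_{z->1} (z-1) * X(z)
(z-1) * X(z)=2z/(z-1/2)
As z->1: 2/(1 - 1/2)=2/(1/2)=4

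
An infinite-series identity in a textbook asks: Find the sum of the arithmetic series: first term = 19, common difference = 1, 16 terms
Last term: a_n = 19+(16-1)·1 = 34
Sum = n(a_1+a_n)/2 = 16(19+34)/2 = 424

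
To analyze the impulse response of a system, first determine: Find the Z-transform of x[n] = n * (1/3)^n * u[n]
Using the property Z{n * a^n * u[n]} = az/(z-a)^2
With a = 1/3: X(z) = (1/3)z/(z - 1/3)^2, |z| > 1/3

Answer: (1/3)z/(z - 1/3)^2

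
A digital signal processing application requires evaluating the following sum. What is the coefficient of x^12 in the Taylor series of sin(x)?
sin(x) has only odd powers. Coefficient of x^12=0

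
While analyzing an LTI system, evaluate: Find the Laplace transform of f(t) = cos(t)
L{cos(wt)}=s/(s² + w²)
L{cos(t)}=s/(s² + 1)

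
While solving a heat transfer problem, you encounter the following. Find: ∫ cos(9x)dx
Using substitution u=9x: ∫ cos(u) du/9=sin(u)/9 + C

Answer: (1/9)sin(9x) + C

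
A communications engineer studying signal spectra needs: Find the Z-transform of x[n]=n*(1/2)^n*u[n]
Using the property Z{n * a^n * u[n]} = az/(z-a)^2
With a = 1/2: X(z) = (1/2)z/(z - 1/2)^2, |z| > 1/2

Answer: (1/2)z/(z - 1/2)^2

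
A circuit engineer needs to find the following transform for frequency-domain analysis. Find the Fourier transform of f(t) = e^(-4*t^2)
The Fourier transform of a Gaussian e^(-a * t^2) is sqrt(pi/a) * e^(-omega^2/(4a)).
With a = 4: F(omega) = sqrt(pi)/2 * e^(-omega^2/16)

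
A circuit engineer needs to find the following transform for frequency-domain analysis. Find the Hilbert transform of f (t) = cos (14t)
The Hilbert transform shifts each frequency component by -pi/2.
H{cos(wt)}=sin(wt)
With w=14: H{cos(14t)}=sin(14t)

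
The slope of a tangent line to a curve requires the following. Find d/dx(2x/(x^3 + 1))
Quotient rule: (f/g)' = (f'g - fg')/g²
f = 2x, f' = 2
g = x^3 + 1, g' = 3x^2

Answer: (2·(x^3 + 1) - 6x^3)/(x^3 + 1)²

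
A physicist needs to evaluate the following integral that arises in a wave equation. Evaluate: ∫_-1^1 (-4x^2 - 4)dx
Step 1: Find antiderivative F(x) = (-4/3)x^3-4x
Step 2: F(1) - F(-1) = -16/3 - (16/3) = -32/3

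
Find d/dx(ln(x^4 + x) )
Chain rule: d/dx[ln(u)]=u'/u where u=x^4+x
u'=4x^3+1

Answer: (4x^3+1)/(x^4+x)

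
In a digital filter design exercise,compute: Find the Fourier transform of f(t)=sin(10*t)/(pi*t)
sin(W * t)/(pi * t) = (W/pi) * sinc(W * t/pi) is the impulse response of the ideal low-pass filter with cutoff W (here W = 10).
Its Fourier transform is a rectangular function:
F(omega) = 1 for |omega| < 10, 0 otherwise

Answer: rect(omega/20) [i.e., 1 for |omega| < 10, 0 otherwise]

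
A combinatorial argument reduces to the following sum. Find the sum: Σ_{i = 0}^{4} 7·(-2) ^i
Geometric series: S=a(1 - r^n)/(1 - r)
a=7, r=-2, n=5
S=7(1+32)/3=77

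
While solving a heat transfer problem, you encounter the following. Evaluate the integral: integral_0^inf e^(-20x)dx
integral_0^inf e^(-20x) dx = [-1/20*e^(-20x)]_0^inf
= 0 - (-1/20) = 1/20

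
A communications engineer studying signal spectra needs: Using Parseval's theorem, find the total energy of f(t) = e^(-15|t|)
Parseval's theorem: E=integral |f(t)|^2 dt=(1/2pi) integral |F(omega)|^2 domega
E=integral_{-inf}^{inf} e^(-30|t|) dt=2 * integral_0^inf e^(-30t) dt=2/(2 * 15)=1/15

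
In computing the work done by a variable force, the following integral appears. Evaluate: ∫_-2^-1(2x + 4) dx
Step 1: Find antiderivative F(x) = x^2 + 4x
Step 2: F(-1) - F(-2) = -3 - (-4) = 1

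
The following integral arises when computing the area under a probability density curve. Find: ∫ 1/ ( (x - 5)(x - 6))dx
Partial fractions: 1/((x-5)(x-6))=A/(x-5)+B/(x-6)
A=-1, B=1
∫ [-1· 1/(x-5)+1· 1/(x-6)] dx
=(1)[ln|x-6| - ln|x-5|]+C

Answer: ln|(x-6)/(x-5)|+C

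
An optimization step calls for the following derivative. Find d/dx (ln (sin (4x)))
Chain rule: d/dx[ln(u)]=u'/u where u=sin(4x)
u'=4cos(4x)

Answer: (4cos(4x))/(sin(4x))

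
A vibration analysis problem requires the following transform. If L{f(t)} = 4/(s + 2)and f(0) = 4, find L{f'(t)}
L{f'(t)} = s·F(s) - f(0) = 4s/(s + 2) - 4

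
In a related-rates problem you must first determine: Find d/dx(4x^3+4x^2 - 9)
Power rule: d/dx(ax^n) = n·a·x^(n-1)
Term by term: 12·x^2 + 8·x

Answer: 12x^2 + 8x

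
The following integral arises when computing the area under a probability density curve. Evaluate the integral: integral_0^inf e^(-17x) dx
integral_0^inf e^(-17x) dx = [-1/17 * e^(-17x)]_0^inf
= 0 - (-1/17) = 1/17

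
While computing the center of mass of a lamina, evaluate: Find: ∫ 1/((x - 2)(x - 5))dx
Partial fractions: 1/((x-2)(x-5)) = A/(x-2)+B/(x-5)
A = -1/3, B = 1/3
∫ [-1/3· 1/(x-2)+1/3· 1/(x-5)] dx
= (1/3)[ln|x-5| - ln|x-2|]+C

Answer: (1/3)·ln|(x-5)/(x-2)|+C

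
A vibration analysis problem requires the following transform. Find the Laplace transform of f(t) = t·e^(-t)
L{t·e^(at)} = 1/(s-a)²
L{t·e^(-t)} = 1/(s + 1)²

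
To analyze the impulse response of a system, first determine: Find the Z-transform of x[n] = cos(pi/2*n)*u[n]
Z{cos(w0*n)*u[n]}=z(z - cos(w0))/(z^2-2z*cos(w0)+1)
With w0=pi/2: X(z)=z(z - cos(pi/2))/(z^2-2z*cos(pi/2)+1)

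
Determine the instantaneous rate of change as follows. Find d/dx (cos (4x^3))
Chain rule: d/dx[cos(u)] = -sin(u)·u' where u = 4x^3
u' = 12x^2

Answer: -12x^2·sin(4x^3)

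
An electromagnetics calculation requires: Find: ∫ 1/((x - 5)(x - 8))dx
Partial fractions: 1/((x-5)(x-8)) = A/(x-5) + B/(x-8)
A = -1/3, B = 1/3
∫ [-1/3· 1/(x-5) + 1/3· 1/(x-8)] dx
= (1/3)[ln|x-8| - ln|x-5|] + C

Answer: (1/3)·ln|(x-8)/(x-5)| + C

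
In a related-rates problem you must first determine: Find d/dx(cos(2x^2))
Chain rule: d/dx[cos(u)]=-sin(u)·u' where u=2x^2
u'=4x

Answer: -4x·sin(2x^2)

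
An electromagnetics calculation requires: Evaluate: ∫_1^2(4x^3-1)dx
Step 1: Find antiderivative F(x)=x^4 - x
Step 2: F(2) - F(1)=14 - (0)=14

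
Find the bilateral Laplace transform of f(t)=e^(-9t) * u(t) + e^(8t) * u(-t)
For e^(-9t) * u(t): L = 1/(s+9), Re(s) > -9
For e^(8t) * u(-t): L = -1/(s-8), Re(s) < 8
Combined: F(s) = 1/(s+9)-1/(s-8), -9 < Re(s) < 8

Answer: 1/(s+9)-1/(s-8), ROC: -9 < Re(s) < 8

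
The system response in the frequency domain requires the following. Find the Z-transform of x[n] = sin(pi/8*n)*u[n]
Z{sin(w0 * n) * u[n]} = z * sin(w0)/(z^2-2z * cos(w0)+1)
With w0 = pi/8: X(z) = z * sin(pi/8)/(z^2-2z * cos(pi/8)+1)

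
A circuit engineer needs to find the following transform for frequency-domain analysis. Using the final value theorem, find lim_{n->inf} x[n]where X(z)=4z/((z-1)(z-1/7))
Final value theorem: lim x[n]=lim_{z->1} (z-1)*X(z)
(z-1)*X(z)=4z/(z-1/7)
As z->1: 4/(1-1/7)=4/(6/7)=14/3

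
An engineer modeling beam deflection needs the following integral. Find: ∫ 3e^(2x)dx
Since d/dx[e^(2x)]=2e^(2x), we get 3/2 e^(2x)+C

Answer: (3/2)e^(2x)+C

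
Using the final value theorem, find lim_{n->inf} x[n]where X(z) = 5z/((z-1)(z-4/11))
Final value theorem: lim x[n] = lim_{z->1} (z-1) * X(z)
(z-1) * X(z) = 5z/(z-4/11)
As z->1: 5/(1-4/11) = 5/(7/11) = 55/7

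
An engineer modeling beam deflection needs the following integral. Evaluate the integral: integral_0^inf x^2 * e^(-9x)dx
This is a Gamma integral. Substitute u=9x (du=9 dx):
integral_0^inf x^2*e^(-9x) dx=(1/9^3) integral_0^inf u^2*e^(-u) du
=Gamma(3)/9^3=2!/9^3=2/729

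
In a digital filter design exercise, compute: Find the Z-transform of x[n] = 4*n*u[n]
Z{n * u[n]}=z/(z-1)^2
By linearity: Z{4 * n * u[n]}=4z/(z-1)^2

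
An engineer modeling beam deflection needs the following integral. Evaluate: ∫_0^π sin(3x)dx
Antiderivative: -cos(3x)/3
Evaluate at bounds: [-cos(3·π)/3] - [-cos(3·0)/3]
= (-(-1)+(1))/3 = 2/3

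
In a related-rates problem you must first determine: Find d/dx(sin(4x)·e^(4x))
Product rule: (fg)' = f'g+fg'
f = sin(4x), f' = 4·cos(4x)
g = e^(4x), g' = 4·e^(4x)

Answer: 4·cos(4x)·e^(4x)+4·sin(4x)·e^(4x)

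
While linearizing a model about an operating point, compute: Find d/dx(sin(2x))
Chain rule: d/dx[sin(u)] = cos(u)·u' where u = 2x
u' = 2

Answer: 2·cos(2x)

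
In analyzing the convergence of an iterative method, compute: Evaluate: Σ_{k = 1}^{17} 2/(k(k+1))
Partial fractions: 2/(k(k + 1)) = 2/k - 2/(k + 1)
Telescoping sum: 2(1 - 1/18) = 2·17/18

Answer: 17/9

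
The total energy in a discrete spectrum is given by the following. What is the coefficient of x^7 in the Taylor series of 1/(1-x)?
1/(1-x)=Σ x^n for |x|<1
All coefficients are 1

Answer: 1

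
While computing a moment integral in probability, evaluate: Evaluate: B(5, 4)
B(x,y)=Γ(x)Γ(y)/Γ(x + y)=(x-1)!(y-1)!/(x + y-1)!
B(5,4)=4!·3!/8!=1/280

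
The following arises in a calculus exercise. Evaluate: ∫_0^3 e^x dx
Antiderivative: e^x
Evaluate: (e^3-1)

Answer: e^3-1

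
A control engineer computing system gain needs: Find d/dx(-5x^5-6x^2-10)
Power rule: d/dx(ax^n)=n·a·x^(n-1)
Term by term: -25·x^4-12·x

Answer: -25x^4-12x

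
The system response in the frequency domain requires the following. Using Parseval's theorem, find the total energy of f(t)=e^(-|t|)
Parseval's theorem: E=integral |f(t)|^2 dt=(1/2pi) integral |F(omega)|^2 domega
E=integral_{-inf}^{inf} e^(-2|t|) dt=2 * integral_0^inf e^(-2t) dt=2/(2 * 1)=1/1

Answer: 1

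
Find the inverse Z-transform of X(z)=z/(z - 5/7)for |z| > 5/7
Standard pair: z/(z-a) <-> a^n*u[n] for causal signals
With a = 5/7: x[n] = (5/7)^n*u[n]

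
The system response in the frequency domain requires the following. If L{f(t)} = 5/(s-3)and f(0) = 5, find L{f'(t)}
L{f'(t)} = s·F(s) - f(0) = 5s/(s-3)-5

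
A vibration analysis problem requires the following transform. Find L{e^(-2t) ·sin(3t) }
First shifting: L{e^(at)f(t)}=F(s-a)
L{sin(3t)}=3/(s²+9)
Shift: 3/((s+2)²+9)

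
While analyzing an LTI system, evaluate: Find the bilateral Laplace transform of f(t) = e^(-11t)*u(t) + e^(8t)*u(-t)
For e^(-11t) * u(t): L=1/(s+11), Re(s) > -11
For e^(8t) * u(-t): L=-1/(s-8), Re(s) < 8
Combined: F(s)=1/(s+11)-1/(s-8), -11 < Re(s) < 8

Answer: 1/(s+11)-1/(s-8), ROC: -11 < Re(s) < 8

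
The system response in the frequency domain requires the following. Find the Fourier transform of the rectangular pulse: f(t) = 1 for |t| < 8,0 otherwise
F(omega)=integral from -8 to 8 of e^(-j * omega * t) dt
=2 * sin(8 * omega)/omega=16 * sinc(8 * omega/pi)

Answer: 2 * sin(8 * omega)/omega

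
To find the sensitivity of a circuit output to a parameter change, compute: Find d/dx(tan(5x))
Chain rule: d/dx[tan(u)] = sec²(u)·u' where u = 5x
u' = 5

Answer: 5·sec²(5x)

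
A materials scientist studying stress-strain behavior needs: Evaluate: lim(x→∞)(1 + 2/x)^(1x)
Rewrite as [(1+2/x)^x]^1.
lim(1+2/x)^x = e^2, so limit = (e^2)^1 = e^2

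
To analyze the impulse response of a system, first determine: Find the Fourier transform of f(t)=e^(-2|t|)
Using the standard pair: F{e^(-a|t|)}=2a/(a^2 + omega^2)
With a=2: F(omega)=4/(4 + omega^2)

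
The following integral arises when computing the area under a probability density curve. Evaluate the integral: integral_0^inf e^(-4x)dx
integral_0^inf e^(-4x) dx = [-1/4*e^(-4x)]_0^inf
= 0 - (-1/4) = 1/4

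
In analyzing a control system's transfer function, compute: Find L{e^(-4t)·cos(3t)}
First shifting: L{e^(at)f(t)} = F(s-a)
L{cos(3t)} = s/(s² + 9)
Shift: (s + 4)/((s + 4)² + 9)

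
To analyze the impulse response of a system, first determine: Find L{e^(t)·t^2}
First shifting: L{e^(at)f(t)} = F(s-a)
L{t^2} = 2/s^3
Shift s → s-1: 2/(s-1)^3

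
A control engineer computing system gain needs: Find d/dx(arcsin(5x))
d/dx[arcsin(u)] = u'/√(1-u²), u = 5x, u' = 5

Answer: 5/√(1 - 25x²)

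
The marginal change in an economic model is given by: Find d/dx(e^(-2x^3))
Chain rule: d/dx[e^u] = e^u · u' where u = -2x^3
u' = -6x^2

Answer: -6x^2·e^(-2x^3)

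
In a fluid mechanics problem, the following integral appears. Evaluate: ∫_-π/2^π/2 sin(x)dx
Antiderivative: -cos(x)
Evaluate at bounds: [-cos(1·π/2)/1] - [-cos(1·-π/2)/1]
= (-(0) + (0))/1 = 0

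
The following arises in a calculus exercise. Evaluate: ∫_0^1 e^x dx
Antiderivative: e^x
Evaluate: (e^1-1)

Answer: e^1-1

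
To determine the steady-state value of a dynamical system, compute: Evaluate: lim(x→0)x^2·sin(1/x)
Squeeze theorem: -|x^2| ≤ x^2·sin(1/x) ≤ |x^2|
Since x^2 → 0 as x → 0, by squeeze theorem the limit is 0

Answer: 0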